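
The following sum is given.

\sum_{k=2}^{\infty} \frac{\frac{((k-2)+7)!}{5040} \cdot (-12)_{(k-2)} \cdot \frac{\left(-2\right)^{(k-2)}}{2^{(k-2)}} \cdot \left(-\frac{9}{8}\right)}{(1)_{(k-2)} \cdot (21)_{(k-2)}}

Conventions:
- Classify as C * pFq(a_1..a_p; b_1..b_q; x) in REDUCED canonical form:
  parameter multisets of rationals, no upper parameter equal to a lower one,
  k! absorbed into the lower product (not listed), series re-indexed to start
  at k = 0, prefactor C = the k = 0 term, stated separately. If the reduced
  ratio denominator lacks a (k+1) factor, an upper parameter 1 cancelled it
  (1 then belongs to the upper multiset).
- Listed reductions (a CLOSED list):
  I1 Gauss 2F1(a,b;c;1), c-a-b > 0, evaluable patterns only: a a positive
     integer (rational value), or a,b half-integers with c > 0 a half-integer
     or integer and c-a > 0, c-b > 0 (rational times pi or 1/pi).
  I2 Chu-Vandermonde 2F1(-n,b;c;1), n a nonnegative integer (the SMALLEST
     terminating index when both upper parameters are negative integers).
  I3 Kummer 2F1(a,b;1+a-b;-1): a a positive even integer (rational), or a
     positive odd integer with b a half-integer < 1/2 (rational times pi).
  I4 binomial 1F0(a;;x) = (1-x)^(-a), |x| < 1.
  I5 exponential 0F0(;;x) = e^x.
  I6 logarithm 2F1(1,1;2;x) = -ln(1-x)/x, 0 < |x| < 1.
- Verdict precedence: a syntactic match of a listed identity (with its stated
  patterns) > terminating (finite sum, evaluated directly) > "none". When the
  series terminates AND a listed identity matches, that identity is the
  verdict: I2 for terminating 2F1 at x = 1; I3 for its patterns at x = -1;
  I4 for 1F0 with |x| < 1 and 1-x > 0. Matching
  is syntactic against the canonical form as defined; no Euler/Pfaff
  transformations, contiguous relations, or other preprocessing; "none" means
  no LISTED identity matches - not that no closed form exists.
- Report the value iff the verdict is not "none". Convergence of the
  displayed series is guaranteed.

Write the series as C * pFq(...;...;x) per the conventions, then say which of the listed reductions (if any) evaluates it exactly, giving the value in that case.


At argument -1: a 2F1 with upper {-12, 8}, lower {21}, scaled by C = -\frac{9}{8}. Verdict at x = -1: Kummer's theorem (I3) matches (x = -1; c = 21 equals 1+a-b for upper {-12, 8}: listed pattern). Its exact value is -\frac{8721}{112}.

Structural cue: with t_0 = -\frac{9}{8}, (1)_k (C = -9/8, x = -1) is k! itself.
Step ratio: r(k) = -1 * (k-12) (k+8) / [(k+21) (k+1)] - rational in k, leading ratio -1; with t_0 = -\frac{9}{8}, classification follows.


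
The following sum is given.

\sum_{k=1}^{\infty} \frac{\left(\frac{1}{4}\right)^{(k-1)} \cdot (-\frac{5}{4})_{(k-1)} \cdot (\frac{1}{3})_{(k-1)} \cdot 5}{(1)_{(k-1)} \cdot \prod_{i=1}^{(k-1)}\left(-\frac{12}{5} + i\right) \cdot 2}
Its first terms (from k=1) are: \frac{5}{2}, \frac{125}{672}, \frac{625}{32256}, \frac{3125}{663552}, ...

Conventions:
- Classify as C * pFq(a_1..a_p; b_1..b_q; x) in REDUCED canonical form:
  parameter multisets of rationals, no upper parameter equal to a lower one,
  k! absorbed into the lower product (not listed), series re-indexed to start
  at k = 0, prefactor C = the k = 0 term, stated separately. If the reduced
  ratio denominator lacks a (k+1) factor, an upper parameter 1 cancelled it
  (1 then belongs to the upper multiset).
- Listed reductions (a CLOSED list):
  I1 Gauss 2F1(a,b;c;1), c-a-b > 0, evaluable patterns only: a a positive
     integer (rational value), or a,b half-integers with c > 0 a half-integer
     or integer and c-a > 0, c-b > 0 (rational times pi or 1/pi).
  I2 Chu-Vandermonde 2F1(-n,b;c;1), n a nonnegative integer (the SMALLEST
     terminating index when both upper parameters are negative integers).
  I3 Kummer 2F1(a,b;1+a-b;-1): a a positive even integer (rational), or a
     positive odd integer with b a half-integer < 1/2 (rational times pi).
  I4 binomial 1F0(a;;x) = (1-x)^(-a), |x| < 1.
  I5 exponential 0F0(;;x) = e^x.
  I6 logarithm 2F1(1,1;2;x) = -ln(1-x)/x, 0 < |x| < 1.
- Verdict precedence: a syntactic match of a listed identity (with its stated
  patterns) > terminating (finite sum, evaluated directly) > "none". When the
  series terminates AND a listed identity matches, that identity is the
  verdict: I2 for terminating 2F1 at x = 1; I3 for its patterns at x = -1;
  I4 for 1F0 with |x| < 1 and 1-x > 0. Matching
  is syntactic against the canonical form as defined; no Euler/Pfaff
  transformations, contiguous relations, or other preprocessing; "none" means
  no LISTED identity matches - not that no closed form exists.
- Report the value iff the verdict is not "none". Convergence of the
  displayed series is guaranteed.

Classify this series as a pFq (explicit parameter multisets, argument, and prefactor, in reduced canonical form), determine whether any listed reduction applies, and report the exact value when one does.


Reduced: x = \frac{1}{4}, 2F1, upper = {-\frac{5}{4}, \frac{1}{3}}, lower = {-\frac{7}{5}}, C = \frac{5}{2}. Verdict: none. No listed pattern accepts 2F1(-\frac{5}{4}, \frac{1}{3}; -\frac{7}{5}; \frac{1}{4}).

The tell: t_0 = \frac{5}{2} here, and (1)_k (C = 5/2) is k! itself.
Ratio: r(k) = \frac{1}{4} * (k-\frac{5}{4}) (k+\frac{1}{3}) / [(k-\frac{7}{5}) (k+1)] - poly over poly, x = \frac{1}{4} from leading terms; C = \frac{5}{2} at k = 0.


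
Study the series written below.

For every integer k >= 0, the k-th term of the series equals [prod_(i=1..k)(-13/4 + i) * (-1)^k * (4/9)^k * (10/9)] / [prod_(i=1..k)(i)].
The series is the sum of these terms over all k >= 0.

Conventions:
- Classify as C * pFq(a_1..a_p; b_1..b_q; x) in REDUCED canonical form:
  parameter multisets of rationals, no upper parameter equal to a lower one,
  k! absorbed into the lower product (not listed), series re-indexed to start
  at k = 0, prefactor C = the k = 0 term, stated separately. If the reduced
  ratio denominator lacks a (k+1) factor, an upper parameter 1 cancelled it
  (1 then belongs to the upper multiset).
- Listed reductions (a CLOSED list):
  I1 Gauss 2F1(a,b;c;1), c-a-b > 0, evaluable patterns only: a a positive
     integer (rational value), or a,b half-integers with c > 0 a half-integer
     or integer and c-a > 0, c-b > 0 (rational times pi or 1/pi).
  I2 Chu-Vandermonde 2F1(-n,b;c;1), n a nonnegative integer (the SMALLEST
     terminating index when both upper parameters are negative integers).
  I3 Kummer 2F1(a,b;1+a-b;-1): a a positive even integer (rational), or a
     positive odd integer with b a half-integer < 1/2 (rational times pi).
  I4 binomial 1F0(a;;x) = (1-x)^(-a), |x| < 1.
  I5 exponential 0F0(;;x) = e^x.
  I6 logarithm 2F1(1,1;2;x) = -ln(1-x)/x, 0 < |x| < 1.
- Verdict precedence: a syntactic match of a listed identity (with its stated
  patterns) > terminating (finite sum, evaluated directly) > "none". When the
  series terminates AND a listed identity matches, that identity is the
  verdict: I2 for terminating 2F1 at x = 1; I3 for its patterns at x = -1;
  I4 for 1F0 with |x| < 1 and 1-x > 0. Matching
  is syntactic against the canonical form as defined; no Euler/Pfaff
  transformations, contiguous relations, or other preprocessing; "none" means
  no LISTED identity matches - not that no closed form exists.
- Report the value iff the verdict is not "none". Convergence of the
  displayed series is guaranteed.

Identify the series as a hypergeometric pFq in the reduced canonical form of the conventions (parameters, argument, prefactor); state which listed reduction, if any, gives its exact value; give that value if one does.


Reduced: x = -4/9, 1F0, upper = {-9/4}, lower = {-}, C = 10/9. Verdict: the I4 binomial reduction matches (the 1F0 binomial series: exponent 9/4, x = -4/9). Its exact value is (10/9) * (13/9)^(9/4).

Structural cue: from the first term 10/9: the (-1)^k factor (C = 10/9) folds into the argument's sign.
Ratio: r(k) = (-4/9) * (k-9/4) / [(k+1)] - poly over poly, x = (-4/9) from leading terms; C = 10/9 at k = 0.


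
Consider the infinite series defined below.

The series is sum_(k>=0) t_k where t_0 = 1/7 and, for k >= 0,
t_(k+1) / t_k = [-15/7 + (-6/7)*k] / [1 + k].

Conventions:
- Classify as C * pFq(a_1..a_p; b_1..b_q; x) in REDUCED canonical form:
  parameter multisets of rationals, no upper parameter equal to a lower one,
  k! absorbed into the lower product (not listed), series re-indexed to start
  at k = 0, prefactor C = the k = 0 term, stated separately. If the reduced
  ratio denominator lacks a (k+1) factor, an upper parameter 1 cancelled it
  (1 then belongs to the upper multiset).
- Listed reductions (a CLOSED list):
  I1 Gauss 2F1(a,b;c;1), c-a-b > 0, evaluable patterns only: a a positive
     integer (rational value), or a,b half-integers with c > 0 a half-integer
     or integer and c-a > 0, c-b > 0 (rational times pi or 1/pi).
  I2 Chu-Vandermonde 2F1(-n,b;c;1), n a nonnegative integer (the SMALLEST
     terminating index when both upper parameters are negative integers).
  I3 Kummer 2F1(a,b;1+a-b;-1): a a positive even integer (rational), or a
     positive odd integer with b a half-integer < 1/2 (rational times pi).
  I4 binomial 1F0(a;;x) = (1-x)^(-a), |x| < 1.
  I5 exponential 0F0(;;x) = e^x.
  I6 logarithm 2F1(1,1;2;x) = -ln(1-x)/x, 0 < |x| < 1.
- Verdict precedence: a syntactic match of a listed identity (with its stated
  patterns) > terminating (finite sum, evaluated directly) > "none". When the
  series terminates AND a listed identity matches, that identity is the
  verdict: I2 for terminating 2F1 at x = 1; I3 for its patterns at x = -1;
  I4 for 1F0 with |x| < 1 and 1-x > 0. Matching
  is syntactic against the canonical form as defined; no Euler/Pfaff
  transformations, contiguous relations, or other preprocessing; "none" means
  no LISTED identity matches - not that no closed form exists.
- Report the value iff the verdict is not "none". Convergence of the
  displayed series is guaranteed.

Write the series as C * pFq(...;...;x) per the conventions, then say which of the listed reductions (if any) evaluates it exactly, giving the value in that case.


First insight: t_0 = 1/7 here, and roots of the ratio polynomials (C = 1/7) are the negated parameters.
Ratio: r(k) = (-6/7) * (k+5/2) / [(k+1)] - rational in k, leading ratio (-6/7); with t_0 = 1/7, classification follows.

This is 1/7 * 1F0(5/2; -; -6/7) in reduced canonical form. Verdict at x = -6/7: the I4 binomial reduction matches (the 1F0 binomial series: exponent -5/2, x = -6/7). Sum: (1/7) * (13/7)^(-5/2).


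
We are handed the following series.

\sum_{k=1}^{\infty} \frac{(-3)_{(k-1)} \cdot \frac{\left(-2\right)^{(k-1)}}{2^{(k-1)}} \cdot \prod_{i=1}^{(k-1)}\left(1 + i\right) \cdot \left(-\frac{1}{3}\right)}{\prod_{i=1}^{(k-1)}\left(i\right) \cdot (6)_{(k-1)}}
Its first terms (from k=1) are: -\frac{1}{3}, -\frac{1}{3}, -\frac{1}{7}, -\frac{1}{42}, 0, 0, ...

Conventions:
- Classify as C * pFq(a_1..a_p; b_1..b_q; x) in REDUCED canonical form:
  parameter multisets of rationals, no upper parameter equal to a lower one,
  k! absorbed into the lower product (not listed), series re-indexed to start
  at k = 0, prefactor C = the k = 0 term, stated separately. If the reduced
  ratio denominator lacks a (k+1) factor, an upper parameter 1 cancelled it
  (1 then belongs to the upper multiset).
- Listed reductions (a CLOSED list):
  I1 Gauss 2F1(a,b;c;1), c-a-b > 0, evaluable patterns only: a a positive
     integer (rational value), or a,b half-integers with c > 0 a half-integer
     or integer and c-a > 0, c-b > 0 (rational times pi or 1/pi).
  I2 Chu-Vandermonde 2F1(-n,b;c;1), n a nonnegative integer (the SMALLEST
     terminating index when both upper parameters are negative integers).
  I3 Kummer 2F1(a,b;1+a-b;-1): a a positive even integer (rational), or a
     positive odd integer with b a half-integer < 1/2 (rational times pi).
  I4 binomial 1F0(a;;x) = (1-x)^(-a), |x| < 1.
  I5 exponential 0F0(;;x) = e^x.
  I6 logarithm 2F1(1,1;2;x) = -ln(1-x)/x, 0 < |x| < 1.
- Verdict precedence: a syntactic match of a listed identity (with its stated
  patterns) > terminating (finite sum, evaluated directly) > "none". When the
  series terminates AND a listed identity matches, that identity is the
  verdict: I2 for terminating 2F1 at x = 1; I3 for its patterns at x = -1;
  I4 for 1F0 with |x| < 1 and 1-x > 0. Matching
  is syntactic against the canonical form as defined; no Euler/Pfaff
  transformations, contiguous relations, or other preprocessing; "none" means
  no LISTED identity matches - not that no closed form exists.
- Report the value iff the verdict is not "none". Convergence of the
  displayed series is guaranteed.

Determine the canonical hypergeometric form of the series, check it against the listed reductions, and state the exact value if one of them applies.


Key observation: t_0 being -\frac{1}{3}, the two k-th powers (C = -1/3, x = -1) combine into one argument.
Term ratio: r(k) = -1 * (k-3) (k+2) / [(k+6) (k+1)] ; factor over Q: parameters, x = -1, and C = -\frac{1}{3}.

Classification (C = -\frac{1}{3}): 2F1 with upper {-3, 2}, lower {6}, argument x = -1. Verdict at x = -1: Kummer (I3) matches (x = -1; c = 6 equals 1+a-b for upper {-3, 2}: listed pattern). Hence: -\frac{5}{6}.


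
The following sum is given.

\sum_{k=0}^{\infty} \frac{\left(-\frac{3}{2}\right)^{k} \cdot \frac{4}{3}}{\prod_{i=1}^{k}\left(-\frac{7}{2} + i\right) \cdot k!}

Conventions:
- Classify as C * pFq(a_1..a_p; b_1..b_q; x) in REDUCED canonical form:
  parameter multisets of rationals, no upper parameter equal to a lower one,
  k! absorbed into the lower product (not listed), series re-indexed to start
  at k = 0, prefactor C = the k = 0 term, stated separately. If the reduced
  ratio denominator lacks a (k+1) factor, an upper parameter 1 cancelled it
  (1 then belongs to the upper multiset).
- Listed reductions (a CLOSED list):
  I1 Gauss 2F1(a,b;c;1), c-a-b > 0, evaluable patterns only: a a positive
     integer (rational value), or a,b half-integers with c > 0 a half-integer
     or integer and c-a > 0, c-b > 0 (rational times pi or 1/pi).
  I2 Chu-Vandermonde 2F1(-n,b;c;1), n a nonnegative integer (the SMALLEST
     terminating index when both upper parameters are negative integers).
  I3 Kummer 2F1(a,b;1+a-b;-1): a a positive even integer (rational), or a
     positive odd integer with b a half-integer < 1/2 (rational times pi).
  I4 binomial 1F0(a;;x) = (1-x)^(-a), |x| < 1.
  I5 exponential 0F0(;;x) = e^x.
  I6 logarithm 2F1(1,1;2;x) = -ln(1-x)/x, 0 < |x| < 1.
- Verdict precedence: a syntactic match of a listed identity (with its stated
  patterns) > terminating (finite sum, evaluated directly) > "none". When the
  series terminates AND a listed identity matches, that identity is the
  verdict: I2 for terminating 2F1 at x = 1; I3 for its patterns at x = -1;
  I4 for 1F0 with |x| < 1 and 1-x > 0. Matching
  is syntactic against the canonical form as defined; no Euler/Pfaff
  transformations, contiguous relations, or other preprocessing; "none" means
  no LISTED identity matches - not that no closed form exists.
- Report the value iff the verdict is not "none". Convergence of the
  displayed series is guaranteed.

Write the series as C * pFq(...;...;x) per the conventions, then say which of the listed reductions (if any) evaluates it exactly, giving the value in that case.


With C = \frac{4}{3}: the canonical form is 0F1(-; -\frac{5}{2}; -\frac{3}{2}). Verdict: no listed reduction: x = -\frac{3}{2} and upper {-} fail every I1-I6 pattern.

Key observation: x = -\frac{3}{2} and the lower running product (C = 4/3, x = -3/2) is a rising factorial.
Adjacent-term ratio: r(k) = -\frac{3}{2} * 1 / [(k-\frac{5}{2}) (k+1)] - poly over poly, x = -\frac{3}{2} from leading terms; C = \frac{4}{3} at k = 0.


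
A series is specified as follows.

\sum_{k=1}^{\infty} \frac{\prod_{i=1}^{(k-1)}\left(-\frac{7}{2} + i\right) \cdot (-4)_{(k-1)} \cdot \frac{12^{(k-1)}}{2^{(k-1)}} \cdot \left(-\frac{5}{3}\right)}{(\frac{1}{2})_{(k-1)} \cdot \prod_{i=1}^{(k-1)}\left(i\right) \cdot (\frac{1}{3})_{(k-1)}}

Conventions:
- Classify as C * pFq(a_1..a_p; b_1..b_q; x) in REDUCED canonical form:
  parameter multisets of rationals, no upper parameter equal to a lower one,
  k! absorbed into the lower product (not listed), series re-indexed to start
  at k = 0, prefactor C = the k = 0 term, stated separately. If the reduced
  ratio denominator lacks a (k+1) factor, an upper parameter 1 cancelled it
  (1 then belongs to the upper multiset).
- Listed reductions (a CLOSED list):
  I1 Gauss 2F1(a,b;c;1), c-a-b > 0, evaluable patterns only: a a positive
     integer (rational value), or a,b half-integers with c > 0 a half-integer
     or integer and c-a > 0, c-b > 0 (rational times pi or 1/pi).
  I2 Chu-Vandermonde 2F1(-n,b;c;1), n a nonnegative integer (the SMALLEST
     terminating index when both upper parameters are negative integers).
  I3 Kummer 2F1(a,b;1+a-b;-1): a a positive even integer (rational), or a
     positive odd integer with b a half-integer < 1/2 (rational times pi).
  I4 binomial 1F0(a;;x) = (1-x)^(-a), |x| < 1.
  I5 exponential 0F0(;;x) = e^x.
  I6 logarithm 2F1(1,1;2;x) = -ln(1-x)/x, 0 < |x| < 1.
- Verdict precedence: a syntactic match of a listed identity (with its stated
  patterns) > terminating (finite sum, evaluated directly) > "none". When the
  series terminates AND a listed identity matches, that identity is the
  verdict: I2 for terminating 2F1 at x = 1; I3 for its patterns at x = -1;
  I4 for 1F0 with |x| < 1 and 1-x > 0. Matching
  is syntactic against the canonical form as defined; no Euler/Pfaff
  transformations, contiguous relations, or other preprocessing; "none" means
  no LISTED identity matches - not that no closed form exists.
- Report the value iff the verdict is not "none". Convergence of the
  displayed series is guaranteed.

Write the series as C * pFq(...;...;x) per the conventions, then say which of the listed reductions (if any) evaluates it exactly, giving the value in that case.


Structural cue: from the first term -\frac{5}{3}: the two k-th powers (C = -5/3) combine into one argument.
Step ratio: r(k) = 6 * (k-4) (k-\frac{5}{2}) / [(k+\frac{1}{3}) (k+\frac{1}{2}) (k+1)] - rational in k. x = 6; t_0 = -\frac{5}{3}; negate the roots.

At argument 6: a 2F2 with upper {-4, -\frac{5}{2}}, lower {\frac{1}{3}, \frac{1}{2}}, scaled by C = -\frac{5}{3}. Verdict: terminating. (-4)_k vanishes past k = 4, leaving a 5-term sum, computed directly. Value: -\frac{874793}{147}.


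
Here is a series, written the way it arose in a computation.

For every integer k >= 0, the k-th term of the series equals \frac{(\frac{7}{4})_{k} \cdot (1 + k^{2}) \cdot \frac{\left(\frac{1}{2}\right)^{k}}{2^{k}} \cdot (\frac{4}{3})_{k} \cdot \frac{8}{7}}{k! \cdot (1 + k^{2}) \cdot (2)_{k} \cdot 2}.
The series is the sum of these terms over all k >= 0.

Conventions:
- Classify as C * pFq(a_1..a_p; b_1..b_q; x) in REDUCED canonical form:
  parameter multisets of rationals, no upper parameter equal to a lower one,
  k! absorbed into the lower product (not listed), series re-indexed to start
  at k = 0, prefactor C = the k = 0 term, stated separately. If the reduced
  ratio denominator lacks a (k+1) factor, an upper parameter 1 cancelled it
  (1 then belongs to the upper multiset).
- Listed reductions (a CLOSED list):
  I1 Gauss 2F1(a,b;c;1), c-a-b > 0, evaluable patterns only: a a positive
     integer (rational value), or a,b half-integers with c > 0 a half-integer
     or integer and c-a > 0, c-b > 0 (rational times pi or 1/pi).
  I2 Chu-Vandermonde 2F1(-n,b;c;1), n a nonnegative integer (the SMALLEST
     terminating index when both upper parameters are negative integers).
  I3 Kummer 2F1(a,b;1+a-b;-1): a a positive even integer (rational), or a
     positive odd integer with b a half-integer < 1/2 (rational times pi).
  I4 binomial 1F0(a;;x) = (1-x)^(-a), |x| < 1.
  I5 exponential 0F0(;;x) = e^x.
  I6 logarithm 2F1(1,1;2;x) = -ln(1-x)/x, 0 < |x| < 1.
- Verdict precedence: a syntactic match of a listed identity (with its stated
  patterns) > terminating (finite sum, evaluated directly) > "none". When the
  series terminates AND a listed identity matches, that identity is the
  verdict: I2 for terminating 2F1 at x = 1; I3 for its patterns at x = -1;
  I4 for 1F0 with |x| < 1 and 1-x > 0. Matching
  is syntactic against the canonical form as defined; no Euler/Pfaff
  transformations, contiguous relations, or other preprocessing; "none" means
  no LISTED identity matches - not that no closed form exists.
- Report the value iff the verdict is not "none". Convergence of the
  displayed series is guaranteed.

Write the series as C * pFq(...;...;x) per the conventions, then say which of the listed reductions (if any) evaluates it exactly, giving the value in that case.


Key observation: t_0 = \frac{4}{7} here, and the constant factors (C = 4/7, x = 1/4) combine into one prefactor.
Step ratio: r(k) = \frac{1}{4} * (k+\frac{4}{3}) (k+\frac{7}{4}) / [(k+2) (k+1)] - rational in k, leading ratio \frac{1}{4}; with t_0 = \frac{4}{7}, classification follows.

Classification (C = \frac{4}{7}): 2F1 with upper {\frac{4}{3}, \frac{7}{4}}, lower {2}, argument x = \frac{1}{4}. Verdict: none - this 2F1 at x = \frac{1}{4} matches no listed pattern, and upper {\frac{4}{3}, \frac{7}{4}} holds no stopper.


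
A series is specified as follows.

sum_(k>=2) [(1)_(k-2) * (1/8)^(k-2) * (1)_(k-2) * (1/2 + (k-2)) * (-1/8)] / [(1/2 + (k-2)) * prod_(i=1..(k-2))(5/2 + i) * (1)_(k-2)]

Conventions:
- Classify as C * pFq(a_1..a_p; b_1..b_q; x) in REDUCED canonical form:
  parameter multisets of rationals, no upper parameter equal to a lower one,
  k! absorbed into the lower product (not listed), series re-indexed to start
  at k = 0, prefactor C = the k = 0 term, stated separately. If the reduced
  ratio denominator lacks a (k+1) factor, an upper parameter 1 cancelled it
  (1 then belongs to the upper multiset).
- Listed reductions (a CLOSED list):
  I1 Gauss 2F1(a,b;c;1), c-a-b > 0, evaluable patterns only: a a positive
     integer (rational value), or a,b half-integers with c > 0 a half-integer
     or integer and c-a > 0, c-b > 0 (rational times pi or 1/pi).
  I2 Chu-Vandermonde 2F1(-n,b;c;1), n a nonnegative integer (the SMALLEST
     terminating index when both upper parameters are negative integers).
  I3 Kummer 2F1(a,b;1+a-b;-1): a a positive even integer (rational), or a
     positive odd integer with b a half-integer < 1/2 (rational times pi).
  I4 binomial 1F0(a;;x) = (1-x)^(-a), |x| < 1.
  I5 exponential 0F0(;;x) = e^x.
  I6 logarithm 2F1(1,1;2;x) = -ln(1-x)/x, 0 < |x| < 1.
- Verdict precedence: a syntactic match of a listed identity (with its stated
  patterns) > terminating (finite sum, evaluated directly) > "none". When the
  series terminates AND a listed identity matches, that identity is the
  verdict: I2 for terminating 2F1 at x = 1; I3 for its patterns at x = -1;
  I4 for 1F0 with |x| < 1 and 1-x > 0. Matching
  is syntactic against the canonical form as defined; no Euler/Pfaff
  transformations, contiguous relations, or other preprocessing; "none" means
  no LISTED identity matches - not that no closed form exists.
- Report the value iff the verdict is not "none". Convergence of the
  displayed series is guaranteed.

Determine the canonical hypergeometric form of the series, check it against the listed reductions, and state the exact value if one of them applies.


Canonical form: C = -1/8 times 2F1 with upper {1, 1}, lower {7/2}, x = 1/8. Verdict: none. No listed pattern accepts 2F1(1, 1; 7/2; 1/8).

Key step: x = (1/8) and (1)_k (C = -1/8) is k! itself.
Step ratio: r(k) = (1/8) * (k+1) (k+1) / [(k+7/2) (k+1)] - rational in k, leading ratio (1/8); with t_0 = -1/8, classification follows.


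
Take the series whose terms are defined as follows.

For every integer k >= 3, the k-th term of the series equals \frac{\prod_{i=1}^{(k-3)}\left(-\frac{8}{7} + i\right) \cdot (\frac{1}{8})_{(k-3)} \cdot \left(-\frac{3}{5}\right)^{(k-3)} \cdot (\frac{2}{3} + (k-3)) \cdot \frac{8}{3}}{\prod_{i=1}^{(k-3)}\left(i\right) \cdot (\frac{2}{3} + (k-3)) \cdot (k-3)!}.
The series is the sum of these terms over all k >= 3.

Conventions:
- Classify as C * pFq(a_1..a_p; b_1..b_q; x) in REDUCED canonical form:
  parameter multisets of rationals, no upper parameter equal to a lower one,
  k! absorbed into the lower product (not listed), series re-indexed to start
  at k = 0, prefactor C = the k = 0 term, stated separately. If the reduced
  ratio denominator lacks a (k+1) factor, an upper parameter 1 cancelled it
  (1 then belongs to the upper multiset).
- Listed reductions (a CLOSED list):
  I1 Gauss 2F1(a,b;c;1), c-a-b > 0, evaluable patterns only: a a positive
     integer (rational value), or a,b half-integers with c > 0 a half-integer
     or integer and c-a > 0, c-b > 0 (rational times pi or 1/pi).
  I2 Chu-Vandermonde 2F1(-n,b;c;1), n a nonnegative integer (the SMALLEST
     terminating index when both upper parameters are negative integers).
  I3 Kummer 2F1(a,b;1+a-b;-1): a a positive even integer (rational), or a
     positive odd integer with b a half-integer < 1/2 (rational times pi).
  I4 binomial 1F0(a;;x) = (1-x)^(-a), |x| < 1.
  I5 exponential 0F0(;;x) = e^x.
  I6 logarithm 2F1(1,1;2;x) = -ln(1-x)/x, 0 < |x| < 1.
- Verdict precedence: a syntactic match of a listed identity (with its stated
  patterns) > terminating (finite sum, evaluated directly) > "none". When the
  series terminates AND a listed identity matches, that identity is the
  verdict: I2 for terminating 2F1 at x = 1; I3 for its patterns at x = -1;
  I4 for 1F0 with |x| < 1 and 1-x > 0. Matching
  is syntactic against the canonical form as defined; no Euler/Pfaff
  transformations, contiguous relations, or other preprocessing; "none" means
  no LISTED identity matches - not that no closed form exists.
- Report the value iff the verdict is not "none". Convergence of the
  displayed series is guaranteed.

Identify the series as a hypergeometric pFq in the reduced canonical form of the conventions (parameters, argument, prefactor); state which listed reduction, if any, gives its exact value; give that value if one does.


With C = \frac{8}{3}: the canonical form is 2F1(-\frac{1}{7}, \frac{1}{8}; 1; -\frac{3}{5}). Verdict: none. No listed pattern accepts 2F1(-\frac{1}{7}, \frac{1}{8}; 1; -\frac{3}{5}).

Key step: with t_0 = \frac{8}{3}, k + 2/3 divides numerator and denominator alike; C = 8/3, x = -3/5 after cancelling.
Ratio: r(k) = -\frac{3}{5} * (k-\frac{1}{7}) (k+\frac{1}{8}) / [(k+1) (k+1)] ; factor over Q: parameters, x = -\frac{3}{5}, and C = \frac{8}{3}.


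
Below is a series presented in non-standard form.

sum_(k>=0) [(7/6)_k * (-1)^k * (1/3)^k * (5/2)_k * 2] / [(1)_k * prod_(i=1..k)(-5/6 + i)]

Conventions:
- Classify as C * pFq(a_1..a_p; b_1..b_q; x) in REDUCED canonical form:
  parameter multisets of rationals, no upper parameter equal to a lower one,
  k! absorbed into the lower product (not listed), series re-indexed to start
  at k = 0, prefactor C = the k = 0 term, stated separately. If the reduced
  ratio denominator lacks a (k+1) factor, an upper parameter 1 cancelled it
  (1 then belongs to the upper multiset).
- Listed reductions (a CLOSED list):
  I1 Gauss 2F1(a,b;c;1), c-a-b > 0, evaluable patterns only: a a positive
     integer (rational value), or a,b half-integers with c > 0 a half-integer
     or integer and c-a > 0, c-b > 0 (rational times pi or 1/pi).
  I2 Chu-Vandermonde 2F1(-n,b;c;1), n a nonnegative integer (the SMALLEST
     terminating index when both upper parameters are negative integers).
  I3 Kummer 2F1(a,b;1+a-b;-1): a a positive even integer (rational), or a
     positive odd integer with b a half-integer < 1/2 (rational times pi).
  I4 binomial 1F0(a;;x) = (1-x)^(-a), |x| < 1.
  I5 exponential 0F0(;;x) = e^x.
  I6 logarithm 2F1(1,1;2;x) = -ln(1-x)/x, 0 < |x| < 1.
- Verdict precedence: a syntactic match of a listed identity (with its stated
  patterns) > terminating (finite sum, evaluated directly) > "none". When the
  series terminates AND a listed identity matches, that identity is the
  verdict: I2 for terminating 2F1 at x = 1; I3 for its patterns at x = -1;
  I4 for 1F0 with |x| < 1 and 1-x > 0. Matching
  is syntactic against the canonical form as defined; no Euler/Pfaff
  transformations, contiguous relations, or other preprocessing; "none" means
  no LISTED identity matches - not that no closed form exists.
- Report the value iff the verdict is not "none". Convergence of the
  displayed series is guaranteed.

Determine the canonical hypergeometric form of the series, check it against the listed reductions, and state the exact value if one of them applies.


Canonical form: C = 2 times 2F1 with upper {7/6, 5/2}, lower {1/6}, x = -1/3. Verdict: none - at argument -1/3 the multisets {7/6, 5/2} ; {1/6} match no listed identity.

Key observation: from the first term 2: (1)_k (C = 2, x = -1/3) is k! itself.
Term ratio: r(k) = (-1/3) * (k+7/6) (k+5/2) / [(k+1/6) (k+1)] - rational in k, leading ratio (-1/3); with t_0 = 2, classification follows.


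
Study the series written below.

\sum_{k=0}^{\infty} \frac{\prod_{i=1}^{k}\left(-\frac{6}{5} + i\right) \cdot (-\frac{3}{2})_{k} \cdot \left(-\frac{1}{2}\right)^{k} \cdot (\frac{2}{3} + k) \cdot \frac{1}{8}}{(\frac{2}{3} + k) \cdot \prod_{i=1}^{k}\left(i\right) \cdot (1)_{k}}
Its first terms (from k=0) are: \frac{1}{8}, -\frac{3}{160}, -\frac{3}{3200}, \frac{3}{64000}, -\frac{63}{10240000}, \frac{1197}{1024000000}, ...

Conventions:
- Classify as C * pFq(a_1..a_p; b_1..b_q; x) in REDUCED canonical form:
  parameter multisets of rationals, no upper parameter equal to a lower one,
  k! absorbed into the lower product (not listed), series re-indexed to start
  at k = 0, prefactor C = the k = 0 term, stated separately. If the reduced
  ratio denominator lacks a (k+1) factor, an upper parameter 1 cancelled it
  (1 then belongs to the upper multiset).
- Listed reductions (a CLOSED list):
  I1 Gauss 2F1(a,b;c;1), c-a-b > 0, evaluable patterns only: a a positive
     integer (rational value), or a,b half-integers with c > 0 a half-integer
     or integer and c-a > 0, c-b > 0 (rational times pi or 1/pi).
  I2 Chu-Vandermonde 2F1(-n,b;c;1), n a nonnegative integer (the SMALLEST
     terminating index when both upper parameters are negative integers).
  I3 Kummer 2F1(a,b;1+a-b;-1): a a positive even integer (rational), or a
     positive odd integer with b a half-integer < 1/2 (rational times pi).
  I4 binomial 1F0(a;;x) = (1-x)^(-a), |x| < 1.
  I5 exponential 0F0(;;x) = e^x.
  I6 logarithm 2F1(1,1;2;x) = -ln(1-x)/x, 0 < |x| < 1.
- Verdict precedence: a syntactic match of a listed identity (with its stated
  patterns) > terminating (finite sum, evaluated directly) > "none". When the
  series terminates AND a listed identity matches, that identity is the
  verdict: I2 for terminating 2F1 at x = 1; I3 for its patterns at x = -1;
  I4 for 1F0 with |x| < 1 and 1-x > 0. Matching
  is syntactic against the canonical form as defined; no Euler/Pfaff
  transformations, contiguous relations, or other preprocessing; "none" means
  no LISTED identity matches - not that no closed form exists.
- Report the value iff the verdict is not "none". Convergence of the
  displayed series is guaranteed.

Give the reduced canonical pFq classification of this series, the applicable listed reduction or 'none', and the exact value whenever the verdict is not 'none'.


Structural cue: with t_0 = \frac{1}{8}, the product of the first k integers (C = 1/8, x = -1/2) is k!.
Term ratio: r(k) = -\frac{1}{2} * (k-\frac{3}{2}) (k-\frac{1}{5}) / [(k+1) (k+1)] - rational; roots negated = parameters, x = -\frac{1}{2}, C = \frac{1}{8}.

Classification (C = \frac{1}{8}): 2F1 with upper {-\frac{3}{2}, -\frac{1}{5}}, lower {1}, argument x = -\frac{1}{2}. Verdict: none - this 2F1 at x = -\frac{1}{2} matches no listed pattern, and upper {-\frac{3}{2}, -\frac{1}{5}} holds no stopper.


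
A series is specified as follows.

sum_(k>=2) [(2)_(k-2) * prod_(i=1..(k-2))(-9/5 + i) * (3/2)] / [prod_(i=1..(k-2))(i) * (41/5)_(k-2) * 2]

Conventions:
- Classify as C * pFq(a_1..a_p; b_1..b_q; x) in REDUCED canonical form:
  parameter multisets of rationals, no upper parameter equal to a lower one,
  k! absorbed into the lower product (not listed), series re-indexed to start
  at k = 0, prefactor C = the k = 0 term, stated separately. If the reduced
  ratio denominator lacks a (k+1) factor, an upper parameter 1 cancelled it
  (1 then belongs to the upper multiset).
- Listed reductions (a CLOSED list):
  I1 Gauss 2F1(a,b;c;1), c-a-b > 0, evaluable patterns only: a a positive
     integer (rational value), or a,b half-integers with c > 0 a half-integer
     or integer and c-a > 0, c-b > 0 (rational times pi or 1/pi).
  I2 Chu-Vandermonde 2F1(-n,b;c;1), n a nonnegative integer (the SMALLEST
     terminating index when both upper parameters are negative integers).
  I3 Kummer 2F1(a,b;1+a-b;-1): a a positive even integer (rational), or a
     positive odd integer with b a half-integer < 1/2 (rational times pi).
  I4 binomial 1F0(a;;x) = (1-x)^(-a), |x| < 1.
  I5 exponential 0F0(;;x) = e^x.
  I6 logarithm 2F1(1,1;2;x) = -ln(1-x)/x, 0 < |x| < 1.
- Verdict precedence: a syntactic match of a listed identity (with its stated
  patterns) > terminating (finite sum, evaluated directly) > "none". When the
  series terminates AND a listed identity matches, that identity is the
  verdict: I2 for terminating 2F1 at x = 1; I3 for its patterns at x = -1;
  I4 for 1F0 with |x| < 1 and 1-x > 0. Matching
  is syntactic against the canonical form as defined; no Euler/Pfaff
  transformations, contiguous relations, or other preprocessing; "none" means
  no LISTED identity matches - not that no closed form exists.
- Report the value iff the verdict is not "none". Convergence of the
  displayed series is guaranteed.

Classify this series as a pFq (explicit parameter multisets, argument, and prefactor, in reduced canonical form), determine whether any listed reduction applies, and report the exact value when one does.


At argument 1: a 2F1 with upper {-4/5, 2}, lower {41/5}, scaled by C = 3/4. Verdict at x = 1: the Gauss summation I1 matches (x = 1: the Gamma ratio telescopes since c-a-b = 7 > 0 and a = 2 in Z>0). Hence: 837/1400.

First insight: with t_0 = 3/4, the running product (C = 3/4, x = 1) telescopes to a rising factorial.
Adjacent-term ratio: r(k) = 1 * (k-4/5) (k+2) / [(k+41/5) (k+1)] - poly over poly, x = 1 from leading terms; C = 3/4 at k = 0.


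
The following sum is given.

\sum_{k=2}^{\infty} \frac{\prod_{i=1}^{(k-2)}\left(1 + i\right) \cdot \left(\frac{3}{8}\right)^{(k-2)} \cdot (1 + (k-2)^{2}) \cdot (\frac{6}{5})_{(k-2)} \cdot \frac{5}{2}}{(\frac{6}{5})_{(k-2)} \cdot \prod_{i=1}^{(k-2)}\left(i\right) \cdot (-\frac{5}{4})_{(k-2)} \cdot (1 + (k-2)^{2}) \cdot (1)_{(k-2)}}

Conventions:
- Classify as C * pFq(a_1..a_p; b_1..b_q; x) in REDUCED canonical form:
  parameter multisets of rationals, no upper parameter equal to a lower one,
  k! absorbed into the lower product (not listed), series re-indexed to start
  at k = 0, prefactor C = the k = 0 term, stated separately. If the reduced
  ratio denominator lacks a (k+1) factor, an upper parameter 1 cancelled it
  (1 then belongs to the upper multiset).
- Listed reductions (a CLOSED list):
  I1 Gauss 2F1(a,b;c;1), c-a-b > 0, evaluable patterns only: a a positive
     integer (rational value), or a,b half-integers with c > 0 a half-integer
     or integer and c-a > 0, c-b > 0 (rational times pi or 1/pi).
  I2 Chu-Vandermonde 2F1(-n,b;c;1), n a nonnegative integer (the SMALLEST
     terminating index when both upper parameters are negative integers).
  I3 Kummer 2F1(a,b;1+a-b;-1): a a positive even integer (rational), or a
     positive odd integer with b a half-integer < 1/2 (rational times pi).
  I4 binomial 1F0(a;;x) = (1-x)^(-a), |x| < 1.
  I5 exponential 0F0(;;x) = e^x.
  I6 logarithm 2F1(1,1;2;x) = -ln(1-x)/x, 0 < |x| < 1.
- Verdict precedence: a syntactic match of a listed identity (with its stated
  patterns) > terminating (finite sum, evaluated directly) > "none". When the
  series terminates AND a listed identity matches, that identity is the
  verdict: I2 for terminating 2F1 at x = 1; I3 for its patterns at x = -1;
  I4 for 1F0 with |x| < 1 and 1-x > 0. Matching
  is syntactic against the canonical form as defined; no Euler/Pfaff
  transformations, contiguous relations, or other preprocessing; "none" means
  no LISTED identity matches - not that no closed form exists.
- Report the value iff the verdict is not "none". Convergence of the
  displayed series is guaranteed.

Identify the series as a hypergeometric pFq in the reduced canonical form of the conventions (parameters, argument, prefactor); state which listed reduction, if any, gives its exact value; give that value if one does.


The series (x = \frac{3}{8}) is 1F2: upper {2}, lower {-\frac{5}{4}, 1}, prefactor \frac{5}{2}. Verdict: none (x = \frac{3}{8}): each listed identity misses the multisets {2} ; {-\frac{5}{4}, 1}.

Key step: t_0 = \frac{5}{2} here, and the parameter 6/5 appears in both the upper and lower lists and cancels (alongside the other common factor).
Term ratio: r(k) = \frac{3}{8} * (k+2) / [(k-\frac{5}{4}) (k+1) (k+1)] - rational in k. x = \frac{3}{8}; t_0 = \frac{5}{2}; negate the roots.


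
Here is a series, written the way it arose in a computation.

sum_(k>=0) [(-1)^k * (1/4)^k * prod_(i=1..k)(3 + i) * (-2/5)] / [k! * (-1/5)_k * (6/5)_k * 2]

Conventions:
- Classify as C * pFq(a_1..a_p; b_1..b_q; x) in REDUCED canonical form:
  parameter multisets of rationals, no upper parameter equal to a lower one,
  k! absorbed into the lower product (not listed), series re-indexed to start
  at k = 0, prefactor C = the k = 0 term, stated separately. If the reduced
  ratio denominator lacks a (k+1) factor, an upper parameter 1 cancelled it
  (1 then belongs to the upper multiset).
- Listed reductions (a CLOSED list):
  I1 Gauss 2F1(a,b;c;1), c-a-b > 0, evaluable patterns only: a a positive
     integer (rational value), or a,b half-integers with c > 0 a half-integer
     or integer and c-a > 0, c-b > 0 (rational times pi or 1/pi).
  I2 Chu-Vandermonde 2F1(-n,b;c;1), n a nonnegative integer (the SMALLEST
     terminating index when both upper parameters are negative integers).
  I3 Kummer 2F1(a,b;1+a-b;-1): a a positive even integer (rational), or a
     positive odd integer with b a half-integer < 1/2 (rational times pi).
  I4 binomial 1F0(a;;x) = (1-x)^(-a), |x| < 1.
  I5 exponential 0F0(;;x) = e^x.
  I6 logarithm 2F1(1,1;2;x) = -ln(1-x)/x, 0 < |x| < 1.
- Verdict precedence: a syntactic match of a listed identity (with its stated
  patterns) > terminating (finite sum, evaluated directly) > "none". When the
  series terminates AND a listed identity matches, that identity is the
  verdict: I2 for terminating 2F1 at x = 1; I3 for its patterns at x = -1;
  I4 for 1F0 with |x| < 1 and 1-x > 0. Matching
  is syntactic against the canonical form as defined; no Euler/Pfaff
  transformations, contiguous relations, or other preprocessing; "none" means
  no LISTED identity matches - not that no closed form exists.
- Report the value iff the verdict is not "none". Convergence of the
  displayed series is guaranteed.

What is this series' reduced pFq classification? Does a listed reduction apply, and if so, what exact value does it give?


The tell: t_0 = -1/5 here, and the constant factors (C = -1/5) combine into one prefactor.
Term ratio: r(k) = (-1/4) * (k+4) / [(k-1/5) (k+6/5) (k+1)] - rational in k. x = (-1/4); t_0 = -1/5; negate the roots.

With C = -1/5: the canonical form is 1F2(4; -1/5, 6/5; -1/4). Verdict: none. Every listed pattern misses the 1F2 form at -1/4, upper {4}.


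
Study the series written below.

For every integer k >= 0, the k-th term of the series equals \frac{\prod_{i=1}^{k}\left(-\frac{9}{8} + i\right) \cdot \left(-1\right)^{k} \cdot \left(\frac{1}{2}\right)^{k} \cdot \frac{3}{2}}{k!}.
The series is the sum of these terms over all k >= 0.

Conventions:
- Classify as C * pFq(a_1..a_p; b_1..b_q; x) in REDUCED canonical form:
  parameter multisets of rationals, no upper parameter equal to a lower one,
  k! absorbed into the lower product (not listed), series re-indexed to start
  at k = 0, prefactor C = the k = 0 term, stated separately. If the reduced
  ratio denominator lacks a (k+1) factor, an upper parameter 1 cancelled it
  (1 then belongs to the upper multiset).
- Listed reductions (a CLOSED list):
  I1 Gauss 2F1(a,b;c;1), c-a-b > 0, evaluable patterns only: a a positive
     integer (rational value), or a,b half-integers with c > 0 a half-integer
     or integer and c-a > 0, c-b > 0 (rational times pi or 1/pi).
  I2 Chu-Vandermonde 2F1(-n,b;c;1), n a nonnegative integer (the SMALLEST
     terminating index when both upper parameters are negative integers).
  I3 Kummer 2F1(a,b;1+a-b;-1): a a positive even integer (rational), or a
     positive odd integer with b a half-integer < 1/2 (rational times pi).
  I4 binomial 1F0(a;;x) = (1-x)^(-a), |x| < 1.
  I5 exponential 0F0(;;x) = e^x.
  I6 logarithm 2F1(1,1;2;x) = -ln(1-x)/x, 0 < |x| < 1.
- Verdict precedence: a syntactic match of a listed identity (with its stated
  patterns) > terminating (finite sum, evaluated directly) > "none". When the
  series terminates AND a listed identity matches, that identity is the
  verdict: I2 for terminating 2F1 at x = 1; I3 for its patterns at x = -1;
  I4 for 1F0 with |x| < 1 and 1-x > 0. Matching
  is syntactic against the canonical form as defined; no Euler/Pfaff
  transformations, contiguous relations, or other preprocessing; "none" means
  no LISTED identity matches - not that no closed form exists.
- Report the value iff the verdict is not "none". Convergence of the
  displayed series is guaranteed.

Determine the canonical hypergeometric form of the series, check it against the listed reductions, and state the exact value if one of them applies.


Classification (C = \frac{3}{2}): 1F0 with upper {-\frac{1}{8}}, lower {-}, argument x = -\frac{1}{2}. Verdict (x = -\frac{1}{2}): binomial (I4) applies (the 1F0 binomial series: exponent 1/8, x = -\frac{1}{2}). Hence: \frac{3}{2} \cdot \left(\frac{3}{2}\right)^{\frac{1}{8}}.

First insight: t_0 being \frac{3}{2}, the running product (C = 3/2) telescopes to a rising factorial.
Step ratio: r(k) = -\frac{1}{2} * (k-\frac{1}{8}) / [(k+1)] - rational in k, leading ratio -\frac{1}{2}; with t_0 = \frac{3}{2}, classification follows.
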